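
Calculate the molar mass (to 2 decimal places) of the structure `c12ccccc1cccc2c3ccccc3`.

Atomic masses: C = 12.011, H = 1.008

204.27

Molecular formula: C16H12.
M = 16×12.011 + 12×1.008 = 204.27 g/mol.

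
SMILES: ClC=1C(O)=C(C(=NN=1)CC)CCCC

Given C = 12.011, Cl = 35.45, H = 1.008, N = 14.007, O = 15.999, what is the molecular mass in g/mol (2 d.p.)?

Molecular formula: C10H15ClN2O.
M = 10×12.011 + 1×35.45 + 15×1.008 + 2×14.007 + 1×15.999 = 214.69 g/mol.

214.69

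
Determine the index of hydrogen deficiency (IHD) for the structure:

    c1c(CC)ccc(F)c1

4

Molecular formula from the SMILES: C8H9F.
DoU = (2C + 2 + N − H − X)/2 = (2·8 + 2 + 0 − 9 − 1)/2 = 8/2 = 4.
(Structurally: 1 ring(s) + 3 π bond(s) = 4.)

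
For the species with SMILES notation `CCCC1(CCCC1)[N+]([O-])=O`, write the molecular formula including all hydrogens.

C8H15NO2

Heavy atoms from the SMILES: 8 C, 1 N, 2 O.
Implicit hydrogens by atom environment:
  6 × C: 2 H each → 12
  1 × C: 3 H
  1 × C: no H
  1 × N (charge +1): no H
  1 × O: no H
  1 × O (charge -1): no H
  Total hydrogens = 15.
Molecular formula: C8H15NO2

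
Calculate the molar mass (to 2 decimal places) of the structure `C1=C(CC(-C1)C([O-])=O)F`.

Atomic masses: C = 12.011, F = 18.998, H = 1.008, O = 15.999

129.11

Molecular formula: C6H6FO2-.
M = 6×12.011 + 1×18.998 + 6×1.008 + 2×15.999 = 129.11 g/mol.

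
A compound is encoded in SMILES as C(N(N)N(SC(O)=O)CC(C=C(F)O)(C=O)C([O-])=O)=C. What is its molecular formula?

Heavy atoms from the SMILES: 9 C, 1 F, 3 N, 6 O, 1 S.
Implicit hydrogens by atom environment:
  4 × C: no H
  3 × C: 1 H each → 3
  3 × O: no H
  2 × C: 2 H each → 4
  2 × N: no H
  2 × O: 1 H each → 2
  1 × F: no H
  1 × N: 2 H
  1 × O (charge -1): no H
  1 × S: no H
  Total hydrogens = 11.
Net charge -1.
Molecular formula: C9H11FN3O6S-

C9H11FN3O6S-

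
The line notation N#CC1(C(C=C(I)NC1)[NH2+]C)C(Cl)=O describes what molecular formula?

C8H10ClIN3O+

Heavy atoms from the SMILES: 8 C, 1 Cl, 1 I, 3 N, 1 O.
Implicit hydrogens by atom environment:
  4 × C: no H
  2 × C: 1 H each → 2
  1 × C: 3 H
  1 × C: 2 H
  1 × Cl: no H
  1 × I: no H
  1 × N (charge +1): 2 H
  1 × N: 1 H
  1 × N: no H
  1 × O: no H
  Total hydrogens = 10.
Net charge +1.
Molecular formula: C8H10ClIN3O+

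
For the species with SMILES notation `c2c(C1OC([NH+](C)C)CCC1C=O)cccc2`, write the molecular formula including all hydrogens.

Heavy atoms from the SMILES: 14 C, 1 N, 2 O.
Implicit hydrogens by atom environment:
  5 × C (aromatic): 1 H each → 5
  4 × C: 1 H each → 4
  2 × C: 3 H each → 6
  2 × C: 2 H each → 4
  2 × O: no H
  1 × C (aromatic): no H
  1 × N (charge +1): 1 H
  Total hydrogens = 20.
Net charge +1.
Molecular formula: C14H20NO2+

C14H20NO2+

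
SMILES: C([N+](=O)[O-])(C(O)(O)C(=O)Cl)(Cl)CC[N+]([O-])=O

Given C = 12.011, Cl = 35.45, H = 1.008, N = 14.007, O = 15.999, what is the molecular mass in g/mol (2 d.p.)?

Molecular formula: C5H6Cl2N2O7.
M = 5×12.011 + 2×35.45 + 6×1.008 + 2×14.007 + 7×15.999 = 277.01 g/mol.

277.01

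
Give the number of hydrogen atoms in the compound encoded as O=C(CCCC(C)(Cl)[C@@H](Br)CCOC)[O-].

17

Hydrogens are implicit in SMILES; fill each atom to its normal valence:
  5 × C: 2 H each → 10
  2 × C: 3 H each → 6
  2 × C: no H
  2 × O: no H
  1 × Br: no H
  1 × C: 1 H
  1 × Cl: no H
  1 × O (charge -1): no H
  Total hydrogens = 17.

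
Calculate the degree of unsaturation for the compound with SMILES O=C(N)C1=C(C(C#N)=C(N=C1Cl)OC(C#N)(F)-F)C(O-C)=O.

Molecular formula from the SMILES: C11H5ClF2N4O4.
DoU = (2C + 2 + N − H − X)/2 = (2·11 + 2 + 4 − 5 − 3)/2 = 20/2 = 10.
(Structurally: 1 ring(s) + 9 π bond(s) = 10.)

10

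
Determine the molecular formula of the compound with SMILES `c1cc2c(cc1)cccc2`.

C10H8

Heavy atoms from the SMILES: 10 C.
Implicit hydrogens by atom environment:
  8 × C (aromatic): 1 H each → 8
  2 × C (aromatic): no H
  Total hydrogens = 8.
Molecular formula: C10H8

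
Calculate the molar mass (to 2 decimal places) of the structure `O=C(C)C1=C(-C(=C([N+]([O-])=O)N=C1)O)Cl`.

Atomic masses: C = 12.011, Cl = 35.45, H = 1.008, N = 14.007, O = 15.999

216.58

Molecular formula: C7H5ClN2O4.
M = 7×12.011 + 1×35.45 + 5×1.008 + 2×14.007 + 4×15.999 = 216.58 g/mol.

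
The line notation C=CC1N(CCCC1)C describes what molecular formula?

Heavy atoms from the SMILES: 8 C, 1 N.
Implicit hydrogens by atom environment:
  5 × C: 2 H each → 10
  2 × C: 1 H each → 2
  1 × C: 3 H
  1 × N: no H
  Total hydrogens = 15.
Molecular formula: C8H15N

C8H15N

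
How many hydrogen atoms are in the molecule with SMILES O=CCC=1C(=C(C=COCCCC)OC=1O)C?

Hydrogens are implicit in SMILES; fill each atom to its normal valence:
  4 × C: 2 H each → 8
  4 × C (aromatic): no H
  3 × C: 1 H each → 3
  2 × C: 3 H each → 6
  2 × O: no H
  1 × O: 1 H
  1 × O (aromatic): no H
  Total hydrogens = 18.

18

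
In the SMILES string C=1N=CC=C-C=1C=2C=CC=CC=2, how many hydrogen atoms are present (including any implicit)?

Hydrogens are implicit in SMILES; fill each atom to its normal valence:
  9 × C (aromatic): 1 H each → 9
  2 × C (aromatic): no H
  1 × N (aromatic): no H
  Total hydrogens = 9.

9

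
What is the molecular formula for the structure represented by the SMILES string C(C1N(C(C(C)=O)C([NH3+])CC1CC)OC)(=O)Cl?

Heavy atoms from the SMILES: 11 C, 1 Cl, 2 N, 3 O.
Implicit hydrogens by atom environment:
  4 × C: 1 H each → 4
  3 × C: 3 H each → 9
  3 × O: no H
  2 × C: 2 H each → 4
  2 × C: no H
  1 × Cl: no H
  1 × N (charge +1): 3 H
  1 × N: no H
  Total hydrogens = 20.
Net charge +1.
Molecular formula: C11H20ClN2O3+

C11H20ClN2O3+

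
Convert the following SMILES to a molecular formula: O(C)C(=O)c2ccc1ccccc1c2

C12H10O2

Heavy atoms from the SMILES: 12 C, 2 O.
Implicit hydrogens by atom environment:
  7 × C (aromatic): 1 H each → 7
  3 × C (aromatic): no H
  2 × O: no H
  1 × C: 3 H
  1 × C: no H
  Total hydrogens = 10.
Molecular formula: C12H10O2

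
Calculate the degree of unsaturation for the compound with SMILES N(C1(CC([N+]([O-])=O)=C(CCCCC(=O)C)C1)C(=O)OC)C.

Molecular formula from the SMILES: C14H22N2O5.
DoU = (2C + 2 + N − H − X)/2 = (2·14 + 2 + 2 − 22 − 0)/2 = 10/2 = 5.
(Structurally: 1 ring(s) + 4 π bond(s) = 5.)

5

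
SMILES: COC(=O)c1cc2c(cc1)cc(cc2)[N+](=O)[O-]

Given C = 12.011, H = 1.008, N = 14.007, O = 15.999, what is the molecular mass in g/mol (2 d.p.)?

Molecular formula: C12H9NO4.
M = 12×12.011 + 9×1.008 + 1×14.007 + 4×15.999 = 231.21 g/mol.

231.21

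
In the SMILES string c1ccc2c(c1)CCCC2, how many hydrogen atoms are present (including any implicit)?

Hydrogens are implicit in SMILES; fill each atom to its normal valence:
  4 × C: 2 H each → 8
  4 × C (aromatic): 1 H each → 4
  2 × C (aromatic): no H
  Total hydrogens = 12.

12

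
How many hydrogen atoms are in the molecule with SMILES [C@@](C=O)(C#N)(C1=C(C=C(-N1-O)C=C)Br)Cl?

6

Hydrogens are implicit in SMILES; fill each atom to its normal valence:
  3 × C (aromatic): no H
  2 × C: 1 H each → 2
  2 × C: no H
  1 × Br: no H
  1 × C: 2 H
  1 × C (aromatic): 1 H
  1 × Cl: no H
  1 × N (aromatic): no H
  1 × N: no H
  1 × O: 1 H
  1 × O: no H
  Total hydrogens = 6.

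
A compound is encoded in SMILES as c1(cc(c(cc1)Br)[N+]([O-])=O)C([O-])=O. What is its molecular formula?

Heavy atoms from the SMILES: 1 Br, 7 C, 1 N, 4 O.
Implicit hydrogens by atom environment:
  3 × C (aromatic): 1 H each → 3
  3 × C (aromatic): no H
  2 × O: no H
  2 × O (charge -1): no H
  1 × Br: no H
  1 × C: no H
  1 × N (charge +1): no H
  Total hydrogens = 3.
Net charge -1.
Molecular formula: C7H3BrNO4-

C7H3BrNO4-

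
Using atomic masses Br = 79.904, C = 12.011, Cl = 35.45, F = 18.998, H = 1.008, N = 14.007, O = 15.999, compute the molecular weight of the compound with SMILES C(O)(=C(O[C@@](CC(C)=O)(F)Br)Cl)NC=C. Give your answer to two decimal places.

302.52

Molecular formula: C8H10BrClFNO3.
M = 1×79.904 + 8×12.011 + 1×35.45 + 1×18.998 + 10×1.008 + 1×14.007 + 3×15.999 = 302.52 g/mol.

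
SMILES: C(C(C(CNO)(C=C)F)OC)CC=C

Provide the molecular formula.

Heavy atoms from the SMILES: 10 C, 1 F, 1 N, 2 O.
Implicit hydrogens by atom environment:
  5 × C: 2 H each → 10
  3 × C: 1 H each → 3
  1 × C: 3 H
  1 × C: no H
  1 × F: no H
  1 × N: 1 H
  1 × O: 1 H
  1 × O: no H
  Total hydrogens = 18.
Molecular formula: C10H18FNO2

C10H18FNO2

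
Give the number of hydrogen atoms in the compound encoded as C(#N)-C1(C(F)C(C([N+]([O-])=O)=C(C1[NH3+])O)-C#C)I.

8

Hydrogens are implicit in SMILES; fill each atom to its normal valence:
  5 × C: no H
  4 × C: 1 H each → 4
  1 × F: no H
  1 × I: no H
  1 × N (charge +1): 3 H
  1 × N: no H
  1 × N (charge +1): no H
  1 × O: 1 H
  1 × O: no H
  1 × O (charge -1): no H
  Total hydrogens = 8.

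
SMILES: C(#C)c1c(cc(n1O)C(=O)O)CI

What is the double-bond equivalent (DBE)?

Molecular formula from the SMILES: C8H6INO3.
DoU = (2C + 2 + N − H − X)/2 = (2·8 + 2 + 1 − 6 − 1)/2 = 12/2 = 6.
(Structurally: 1 ring(s) + 5 π bond(s) = 6.)

6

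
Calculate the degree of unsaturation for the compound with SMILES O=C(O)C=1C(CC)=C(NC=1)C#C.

Molecular formula from the SMILES: C9H9NO2.
DoU = (2C + 2 + N − H − X)/2 = (2·9 + 2 + 1 − 9 − 0)/2 = 12/2 = 6.
(Structurally: 1 ring(s) + 5 π bond(s) = 6.)

6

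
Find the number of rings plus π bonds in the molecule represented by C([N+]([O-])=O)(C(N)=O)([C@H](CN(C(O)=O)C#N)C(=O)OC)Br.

Molecular formula from the SMILES: C8H9BrN4O7.
DoU = (2C + 2 + N − H − X)/2 = (2·8 + 2 + 4 − 9 − 1)/2 = 12/2 = 6.
(Structurally: 0 ring(s) + 6 π bond(s) = 6.)

6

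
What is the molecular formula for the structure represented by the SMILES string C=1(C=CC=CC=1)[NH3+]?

Heavy atoms from the SMILES: 6 C, 1 N.
Implicit hydrogens by atom environment:
  5 × C (aromatic): 1 H each → 5
  1 × C (aromatic): no H
  1 × N (charge +1): 3 H
  Total hydrogens = 8.
Net charge +1.
Molecular formula: C6H8N+

C6H8N+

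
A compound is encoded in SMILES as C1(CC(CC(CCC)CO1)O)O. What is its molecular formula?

Heavy atoms from the SMILES: 9 C, 3 O.
Implicit hydrogens by atom environment:
  5 × C: 2 H each → 10
  3 × C: 1 H each → 3
  2 × O: 1 H each → 2
  1 × C: 3 H
  1 × O: no H
  Total hydrogens = 18.
Molecular formula: C9H18O3

C9H18O3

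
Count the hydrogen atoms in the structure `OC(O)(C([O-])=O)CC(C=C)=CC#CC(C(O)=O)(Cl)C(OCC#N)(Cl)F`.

Hydrogens are implicit in SMILES; fill each atom to its normal valence:
  9 × C: no H
  3 × C: 2 H each → 6
  3 × O: 1 H each → 3
  3 × O: no H
  2 × C: 1 H each → 2
  2 × Cl: no H
  1 × F: no H
  1 × N: no H
  1 × O (charge -1): no H
  Total hydrogens = 11.

11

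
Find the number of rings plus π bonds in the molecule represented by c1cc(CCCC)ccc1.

Molecular formula from the SMILES: C10H14.
DoU = (2C + 2 + N − H − X)/2 = (2·10 + 2 + 0 − 14 − 0)/2 = 8/2 = 4.
(Structurally: 1 ring(s) + 3 π bond(s) = 4.)

4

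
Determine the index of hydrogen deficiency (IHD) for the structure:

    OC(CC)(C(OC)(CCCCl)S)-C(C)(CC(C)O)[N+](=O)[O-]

Molecular formula from the SMILES: C13H26ClNO5S.
DoU = (2C + 2 + N − H − X)/2 = (2·13 + 2 + 1 − 26 − 1)/2 = 2/2 = 1.
(Structurally: 0 ring(s) + 1 π bond(s) = 1.)

1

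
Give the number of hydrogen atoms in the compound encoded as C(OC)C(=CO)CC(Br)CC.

Hydrogens are implicit in SMILES; fill each atom to its normal valence:
  3 × C: 2 H each → 6
  2 × C: 3 H each → 6
  2 × C: 1 H each → 2
  1 × Br: no H
  1 × C: no H
  1 × O: 1 H
  1 × O: no H
  Total hydrogens = 15.

15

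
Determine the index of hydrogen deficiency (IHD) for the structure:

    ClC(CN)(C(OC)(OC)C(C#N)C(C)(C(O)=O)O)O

Molecular formula from the SMILES: C10H17ClN2O6.
DoU = (2C + 2 + N − H − X)/2 = (2·10 + 2 + 2 − 17 − 1)/2 = 6/2 = 3.
(Structurally: 0 ring(s) + 3 π bond(s) = 3.)

3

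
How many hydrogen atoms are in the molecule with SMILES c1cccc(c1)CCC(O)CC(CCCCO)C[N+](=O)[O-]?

25

Hydrogens are implicit in SMILES; fill each atom to its normal valence:
  8 × C: 2 H each → 16
  5 × C (aromatic): 1 H each → 5
  2 × C: 1 H each → 2
  2 × O: 1 H each → 2
  1 × C (aromatic): no H
  1 × N (charge +1): no H
  1 × O: no H
  1 × O (charge -1): no H
  Total hydrogens = 25.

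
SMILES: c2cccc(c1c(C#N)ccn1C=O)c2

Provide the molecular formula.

C12H8N2O

Heavy atoms from the SMILES: 12 C, 2 N, 1 O.
Implicit hydrogens by atom environment:
  7 × C (aromatic): 1 H each → 7
  3 × C (aromatic): no H
  1 × C: 1 H
  1 × C: no H
  1 × N (aromatic): no H
  1 × N: no H
  1 × O: no H
  Total hydrogens = 8.
Molecular formula: C12H8N2O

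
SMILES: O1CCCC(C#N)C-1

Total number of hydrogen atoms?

9

Hydrogens are implicit in SMILES; fill each atom to its normal valence:
  4 × C: 2 H each → 8
  1 × C: 1 H
  1 × C: no H
  1 × N: no H
  1 × O: no H
  Total hydrogens = 9.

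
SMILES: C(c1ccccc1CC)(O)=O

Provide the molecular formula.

Heavy atoms from the SMILES: 9 C, 2 O.
Implicit hydrogens by atom environment:
  4 × C (aromatic): 1 H each → 4
  2 × C (aromatic): no H
  1 × C: 3 H
  1 × C: 2 H
  1 × C: no H
  1 × O: 1 H
  1 × O: no H
  Total hydrogens = 10.
Molecular formula: C9H10O2

C9H10O2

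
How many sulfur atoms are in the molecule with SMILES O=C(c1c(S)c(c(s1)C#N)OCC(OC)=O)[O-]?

The symbol for sulfur appears 2 times in the SMILES.

2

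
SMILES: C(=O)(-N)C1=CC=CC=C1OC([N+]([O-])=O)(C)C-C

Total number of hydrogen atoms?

14

Hydrogens are implicit in SMILES; fill each atom to its normal valence:
  4 × C (aromatic): 1 H each → 4
  3 × O: no H
  2 × C: 3 H each → 6
  2 × C (aromatic): no H
  2 × C: no H
  1 × C: 2 H
  1 × N: 2 H
  1 × N (charge +1): no H
  1 × O (charge -1): no H
  Total hydrogens = 14.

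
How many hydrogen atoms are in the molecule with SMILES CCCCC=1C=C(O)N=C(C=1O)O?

13

Hydrogens are implicit in SMILES; fill each atom to its normal valence:
  4 × C (aromatic): no H
  3 × C: 2 H each → 6
  3 × O: 1 H each → 3
  1 × C: 3 H
  1 × C (aromatic): 1 H
  1 × N (aromatic): no H
  Total hydrogens = 13.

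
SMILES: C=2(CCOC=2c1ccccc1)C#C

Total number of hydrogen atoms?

10

Hydrogens are implicit in SMILES; fill each atom to its normal valence:
  5 × C (aromatic): 1 H each → 5
  3 × C: no H
  2 × C: 2 H each → 4
  1 × C: 1 H
  1 × C (aromatic): no H
  1 × O: no H
  Total hydrogens = 10.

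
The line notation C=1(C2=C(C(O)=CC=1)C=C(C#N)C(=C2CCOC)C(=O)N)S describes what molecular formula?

C15H14N2O3S

Heavy atoms from the SMILES: 15 C, 2 N, 3 O, 1 S.
Implicit hydrogens by atom environment:
  7 × C (aromatic): no H
  3 × C (aromatic): 1 H each → 3
  2 × C: 2 H each → 4
  2 × C: no H
  2 × O: no H
  1 × C: 3 H
  1 × N: 2 H
  1 × N: no H
  1 × O: 1 H
  1 × S: 1 H
  Total hydrogens = 14.
Molecular formula: C15H14N2O3S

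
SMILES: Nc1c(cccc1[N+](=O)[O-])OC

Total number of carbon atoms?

7

The symbol for carbon appears 7 times in the SMILES. Lowercase c denotes aromatic carbon and counts toward C.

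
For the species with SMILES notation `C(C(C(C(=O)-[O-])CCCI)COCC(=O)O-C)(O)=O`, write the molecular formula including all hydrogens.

C11H16IO7-

Heavy atoms from the SMILES: 11 C, 1 I, 7 O.
Implicit hydrogens by atom environment:
  5 × C: 2 H each → 10
  5 × O: no H
  3 × C: no H
  2 × C: 1 H each → 2
  1 × C: 3 H
  1 × I: no H
  1 × O: 1 H
  1 × O (charge -1): no H
  Total hydrogens = 16.
Net charge -1.
Molecular formula: C11H16IO7-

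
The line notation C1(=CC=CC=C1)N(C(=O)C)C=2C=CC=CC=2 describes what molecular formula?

Heavy atoms from the SMILES: 14 C, 1 N, 1 O.
Implicit hydrogens by atom environment:
  10 × C (aromatic): 1 H each → 10
  2 × C (aromatic): no H
  1 × C: 3 H
  1 × C: no H
  1 × N: no H
  1 × O: no H
  Total hydrogens = 13.
Molecular formula: C14H13NO

C14H13NO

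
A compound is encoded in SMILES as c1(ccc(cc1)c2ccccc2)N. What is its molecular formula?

C12H11N

Heavy atoms from the SMILES: 12 C, 1 N.
Implicit hydrogens by atom environment:
  9 × C (aromatic): 1 H each → 9
  3 × C (aromatic): no H
  1 × N: 2 H
  Total hydrogens = 11.
Molecular formula: C12H11N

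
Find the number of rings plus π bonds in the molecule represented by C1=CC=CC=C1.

4

Molecular formula from the SMILES: C6H6.
DoU = (2C + 2 + N − H − X)/2 = (2·6 + 2 + 0 − 6 − 0)/2 = 8/2 = 4.
(Structurally: 1 ring(s) + 3 π bond(s) = 4.)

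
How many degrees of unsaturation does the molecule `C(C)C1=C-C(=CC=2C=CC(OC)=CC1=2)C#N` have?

9

Molecular formula from the SMILES: C14H13NO.
DoU = (2C + 2 + N − H − X)/2 = (2·14 + 2 + 1 − 13 − 0)/2 = 18/2 = 9.
(Structurally: 2 ring(s) + 7 π bond(s) = 9.)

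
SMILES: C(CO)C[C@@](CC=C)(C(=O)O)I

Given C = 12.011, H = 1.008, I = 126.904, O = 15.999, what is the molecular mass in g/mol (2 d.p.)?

284.09

Molecular formula: C8H13IO3.
M = 8×12.011 + 13×1.008 + 1×126.904 + 3×15.999 = 284.09 g/mol.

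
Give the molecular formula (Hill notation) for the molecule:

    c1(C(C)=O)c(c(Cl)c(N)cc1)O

C8H8ClNO2

Heavy atoms from the SMILES: 8 C, 1 Cl, 1 N, 2 O.
Implicit hydrogens by atom environment:
  4 × C (aromatic): no H
  2 × C (aromatic): 1 H each → 2
  1 × C: 3 H
  1 × C: no H
  1 × Cl: no H
  1 × N: 2 H
  1 × O: 1 H
  1 × O: no H
  Total hydrogens = 8.
Molecular formula: C8H8ClNO2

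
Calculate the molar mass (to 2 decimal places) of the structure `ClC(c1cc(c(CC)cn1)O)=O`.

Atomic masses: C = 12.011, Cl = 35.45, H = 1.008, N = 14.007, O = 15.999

185.61

Molecular formula: C8H8ClNO2.
M = 8×12.011 + 1×35.45 + 8×1.008 + 1×14.007 + 2×15.999 = 185.61 g/mol.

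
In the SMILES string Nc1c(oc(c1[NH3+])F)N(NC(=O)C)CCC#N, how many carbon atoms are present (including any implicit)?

9

The symbol for carbon appears 9 times in the SMILES. Lowercase c denotes aromatic carbon and counts toward C.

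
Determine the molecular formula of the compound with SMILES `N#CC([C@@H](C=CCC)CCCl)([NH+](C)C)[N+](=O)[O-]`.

Heavy atoms from the SMILES: 11 C, 1 Cl, 3 N, 2 O.
Implicit hydrogens by atom environment:
  3 × C: 3 H each → 9
  3 × C: 2 H each → 6
  3 × C: 1 H each → 3
  2 × C: no H
  1 × Cl: no H
  1 × N (charge +1): 1 H
  1 × N: no H
  1 × N (charge +1): no H
  1 × O: no H
  1 × O (charge -1): no H
  Total hydrogens = 19.
Net charge +1.
Molecular formula: C11H19ClN3O2+

C11H19ClN3O2+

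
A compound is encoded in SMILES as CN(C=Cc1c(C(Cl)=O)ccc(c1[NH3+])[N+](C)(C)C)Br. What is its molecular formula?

[C13H19BrClN3O]2+

Heavy atoms from the SMILES: 1 Br, 13 C, 1 Cl, 3 N, 1 O.
Implicit hydrogens by atom environment:
  4 × C: 3 H each → 12
  4 × C (aromatic): no H
  2 × C (aromatic): 1 H each → 2
  2 × C: 1 H each → 2
  1 × Br: no H
  1 × C: no H
  1 × Cl: no H
  1 × N (charge +1): 3 H
  1 × N (charge +1): no H
  1 × N: no H
  1 × O: no H
  Total hydrogens = 19.
Net charge +2.
Molecular formula: [C13H19BrClN3O]2+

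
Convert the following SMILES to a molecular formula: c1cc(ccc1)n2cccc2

C10H9N

Heavy atoms from the SMILES: 10 C, 1 N.
Implicit hydrogens by atom environment:
  9 × C (aromatic): 1 H each → 9
  1 × C (aromatic): no H
  1 × N (aromatic): no H
  Total hydrogens = 9.
Molecular formula: C10H9N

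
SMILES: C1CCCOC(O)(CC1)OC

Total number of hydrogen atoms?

16

Hydrogens are implicit in SMILES; fill each atom to its normal valence:
  6 × C: 2 H each → 12
  2 × O: no H
  1 × C: 3 H
  1 × C: no H
  1 × O: 1 H
  Total hydrogens = 16.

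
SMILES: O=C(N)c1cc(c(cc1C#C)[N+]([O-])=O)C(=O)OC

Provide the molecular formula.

Heavy atoms from the SMILES: 11 C, 2 N, 5 O.
Implicit hydrogens by atom environment:
  4 × C (aromatic): no H
  4 × O: no H
  3 × C: no H
  2 × C (aromatic): 1 H each → 2
  1 × C: 3 H
  1 × C: 1 H
  1 × N: 2 H
  1 × N (charge +1): no H
  1 × O (charge -1): no H
  Total hydrogens = 8.
Molecular formula: C11H8N2O5

C11H8N2O5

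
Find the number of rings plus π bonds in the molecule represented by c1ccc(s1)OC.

3

Molecular formula from the SMILES: C5H6OS.
DoU = (2C + 2 + N − H − X)/2 = (2·5 + 2 + 0 − 6 − 0)/2 = 6/2 = 3.
(Structurally: 1 ring(s) + 2 π bond(s) = 3.)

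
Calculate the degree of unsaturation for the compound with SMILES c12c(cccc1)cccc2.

7

Molecular formula from the SMILES: C10H8.
DoU = (2C + 2 + N − H − X)/2 = (2·10 + 2 + 0 − 8 − 0)/2 = 14/2 = 7.
(Structurally: 2 ring(s) + 5 π bond(s) = 7.)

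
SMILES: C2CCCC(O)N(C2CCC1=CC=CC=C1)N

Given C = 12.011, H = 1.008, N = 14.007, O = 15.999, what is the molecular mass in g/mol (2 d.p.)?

Molecular formula: C14H22N2O.
M = 14×12.011 + 22×1.008 + 2×14.007 + 1×15.999 = 234.34 g/mol.

234.34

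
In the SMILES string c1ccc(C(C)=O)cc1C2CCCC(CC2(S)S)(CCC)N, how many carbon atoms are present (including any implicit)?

The symbol for carbon appears 18 times in the SMILES. Lowercase c denotes aromatic carbon and counts toward C.

18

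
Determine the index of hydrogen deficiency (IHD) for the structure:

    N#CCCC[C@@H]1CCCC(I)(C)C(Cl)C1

Molecular formula from the SMILES: C12H19ClIN.
DoU = (2C + 2 + N − H − X)/2 = (2·12 + 2 + 1 − 19 − 2)/2 = 6/2 = 3.
(Structurally: 1 ring(s) + 2 π bond(s) = 3.)

3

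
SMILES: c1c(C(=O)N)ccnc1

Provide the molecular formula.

C6H6N2O

Heavy atoms from the SMILES: 6 C, 2 N, 1 O.
Implicit hydrogens by atom environment:
  4 × C (aromatic): 1 H each → 4
  1 × C (aromatic): no H
  1 × C: no H
  1 × N: 2 H
  1 × N (aromatic): no H
  1 × O: no H
  Total hydrogens = 6.
Molecular formula: C6H6N2O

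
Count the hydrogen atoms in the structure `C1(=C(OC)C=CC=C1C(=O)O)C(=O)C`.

Hydrogens are implicit in SMILES; fill each atom to its normal valence:
  3 × C (aromatic): 1 H each → 3
  3 × C (aromatic): no H
  3 × O: no H
  2 × C: 3 H each → 6
  2 × C: no H
  1 × O: 1 H
  Total hydrogens = 10.

10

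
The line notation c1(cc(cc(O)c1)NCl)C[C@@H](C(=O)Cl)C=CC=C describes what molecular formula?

Heavy atoms from the SMILES: 13 C, 2 Cl, 1 N, 2 O.
Implicit hydrogens by atom environment:
  4 × C: 1 H each → 4
  3 × C (aromatic): 1 H each → 3
  3 × C (aromatic): no H
  2 × C: 2 H each → 4
  2 × Cl: no H
  1 × C: no H
  1 × N: 1 H
  1 × O: 1 H
  1 × O: no H
  Total hydrogens = 13.
Molecular formula: C13H13Cl2NO2

C13H13Cl2NO2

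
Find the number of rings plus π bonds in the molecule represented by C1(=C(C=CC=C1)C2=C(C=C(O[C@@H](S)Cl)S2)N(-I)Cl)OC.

Molecular formula from the SMILES: C12H10Cl2INO2S2.
DoU = (2C + 2 + N − H − X)/2 = (2·12 + 2 + 1 − 10 − 3)/2 = 14/2 = 7.
(Structurally: 2 ring(s) + 5 π bond(s) = 7.)

7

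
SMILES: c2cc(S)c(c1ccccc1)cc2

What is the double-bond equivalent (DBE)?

Molecular formula from the SMILES: C12H10S.
DoU = (2C + 2 + N − H − X)/2 = (2·12 + 2 + 0 − 10 − 0)/2 = 16/2 = 8.
(Structurally: 2 ring(s) + 6 π bond(s) = 8.)

8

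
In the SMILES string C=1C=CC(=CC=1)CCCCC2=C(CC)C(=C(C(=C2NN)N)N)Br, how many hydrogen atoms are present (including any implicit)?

Hydrogens are implicit in SMILES; fill each atom to its normal valence:
  7 × C (aromatic): no H
  5 × C: 2 H each → 10
  5 × C (aromatic): 1 H each → 5
  3 × N: 2 H each → 6
  1 × Br: no H
  1 × C: 3 H
  1 × N: 1 H
  Total hydrogens = 25.

25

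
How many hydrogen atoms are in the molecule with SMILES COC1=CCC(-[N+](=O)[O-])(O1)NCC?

12

Hydrogens are implicit in SMILES; fill each atom to its normal valence:
  3 × O: no H
  2 × C: 3 H each → 6
  2 × C: 2 H each → 4
  2 × C: no H
  1 × C: 1 H
  1 × N: 1 H
  1 × N (charge +1): no H
  1 × O (charge -1): no H
  Total hydrogens = 12.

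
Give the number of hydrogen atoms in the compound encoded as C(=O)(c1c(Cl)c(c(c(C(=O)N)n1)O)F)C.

6

Hydrogens are implicit in SMILES; fill each atom to its normal valence:
  5 × C (aromatic): no H
  2 × C: no H
  2 × O: no H
  1 × C: 3 H
  1 × Cl: no H
  1 × F: no H
  1 × N: 2 H
  1 × N (aromatic): no H
  1 × O: 1 H
  Total hydrogens = 6.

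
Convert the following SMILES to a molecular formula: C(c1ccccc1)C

Heavy atoms from the SMILES: 8 C.
Implicit hydrogens by atom environment:
  5 × C (aromatic): 1 H each → 5
  1 × C: 3 H
  1 × C: 2 H
  1 × C (aromatic): no H
  Total hydrogens = 10.
Molecular formula: C8H10

C8H10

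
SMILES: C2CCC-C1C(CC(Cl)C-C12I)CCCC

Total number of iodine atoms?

1

The symbol for iodine appears 1 time in the SMILES.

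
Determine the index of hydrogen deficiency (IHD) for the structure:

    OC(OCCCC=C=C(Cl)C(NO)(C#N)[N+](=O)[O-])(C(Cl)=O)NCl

6

Molecular formula from the SMILES: C10H11Cl3N4O6.
DoU = (2C + 2 + N − H − X)/2 = (2·10 + 2 + 4 − 11 − 3)/2 = 12/2 = 6.
(Structurally: 0 ring(s) + 6 π bond(s) = 6.)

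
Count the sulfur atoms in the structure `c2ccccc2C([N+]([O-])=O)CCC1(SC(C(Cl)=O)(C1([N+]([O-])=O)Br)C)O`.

1

The symbol for sulfur appears 1 time in the SMILES.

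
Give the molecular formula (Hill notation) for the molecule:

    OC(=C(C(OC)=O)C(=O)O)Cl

C5H5ClO5

Heavy atoms from the SMILES: 5 C, 1 Cl, 5 O.
Implicit hydrogens by atom environment:
  4 × C: no H
  3 × O: no H
  2 × O: 1 H each → 2
  1 × C: 3 H
  1 × Cl: no H
  Total hydrogens = 5.
Molecular formula: C5H5ClO5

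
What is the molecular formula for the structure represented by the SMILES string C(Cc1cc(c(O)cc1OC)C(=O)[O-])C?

C11H13O4-

Heavy atoms from the SMILES: 11 C, 4 O.
Implicit hydrogens by atom environment:
  4 × C (aromatic): no H
  2 × C: 3 H each → 6
  2 × C: 2 H each → 4
  2 × C (aromatic): 1 H each → 2
  2 × O: no H
  1 × C: no H
  1 × O: 1 H
  1 × O (charge -1): no H
  Total hydrogens = 13.
Net charge -1.
Molecular formula: C11H13O4-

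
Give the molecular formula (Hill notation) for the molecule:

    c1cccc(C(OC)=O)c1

C8H8O2

Heavy atoms from the SMILES: 8 C, 2 O.
Implicit hydrogens by atom environment:
  5 × C (aromatic): 1 H each → 5
  2 × O: no H
  1 × C: 3 H
  1 × C (aromatic): no H
  1 × C: no H
  Total hydrogens = 8.
Molecular formula: C8H8O2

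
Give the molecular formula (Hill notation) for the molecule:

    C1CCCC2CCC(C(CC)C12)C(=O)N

Heavy atoms from the SMILES: 13 C, 1 N, 1 O.
Implicit hydrogens by atom environment:
  7 × C: 2 H each → 14
  4 × C: 1 H each → 4
  1 × C: 3 H
  1 × C: no H
  1 × N: 2 H
  1 × O: no H
  Total hydrogens = 23.
Molecular formula: C13H23NO

C13H23NO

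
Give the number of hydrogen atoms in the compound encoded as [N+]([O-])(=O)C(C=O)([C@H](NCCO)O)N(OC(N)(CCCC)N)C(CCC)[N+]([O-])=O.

Hydrogens are implicit in SMILES; fill each atom to its normal valence:
  7 × C: 2 H each → 14
  4 × O: no H
  3 × C: 1 H each → 3
  2 × C: 3 H each → 6
  2 × C: no H
  2 × N: 2 H each → 4
  2 × N (charge +1): no H
  2 × O: 1 H each → 2
  2 × O (charge -1): no H
  1 × N: 1 H
  1 × N: no H
  Total hydrogens = 30.

30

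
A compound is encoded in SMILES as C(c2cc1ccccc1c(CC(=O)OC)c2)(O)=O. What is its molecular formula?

Heavy atoms from the SMILES: 14 C, 4 O.
Implicit hydrogens by atom environment:
  6 × C (aromatic): 1 H each → 6
  4 × C (aromatic): no H
  3 × O: no H
  2 × C: no H
  1 × C: 3 H
  1 × C: 2 H
  1 × O: 1 H
  Total hydrogens = 12.
Molecular formula: C14H12O4

C14H12O4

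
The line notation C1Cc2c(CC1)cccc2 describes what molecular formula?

C10H12

Heavy atoms from the SMILES: 10 C.
Implicit hydrogens by atom environment:
  4 × C: 2 H each → 8
  4 × C (aromatic): 1 H each → 4
  2 × C (aromatic): no H
  Total hydrogens = 12.
Molecular formula: C10H12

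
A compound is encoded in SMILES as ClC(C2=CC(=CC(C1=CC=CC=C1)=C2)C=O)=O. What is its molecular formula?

C14H9ClO2

Heavy atoms from the SMILES: 14 C, 1 Cl, 2 O.
Implicit hydrogens by atom environment:
  8 × C (aromatic): 1 H each → 8
  4 × C (aromatic): no H
  2 × O: no H
  1 × C: 1 H
  1 × C: no H
  1 × Cl: no H
  Total hydrogens = 9.
Molecular formula: C14H9ClO2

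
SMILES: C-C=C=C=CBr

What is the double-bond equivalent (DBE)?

Molecular formula from the SMILES: C5H5Br.
DoU = (2C + 2 + N − H − X)/2 = (2·5 + 2 + 0 − 5 − 1)/2 = 6/2 = 3.
(Structurally: 0 ring(s) + 3 π bond(s) = 3.)

3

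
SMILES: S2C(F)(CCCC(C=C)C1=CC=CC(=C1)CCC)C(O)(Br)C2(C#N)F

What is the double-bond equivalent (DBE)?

8

Molecular formula from the SMILES: C19H22BrF2NOS.
DoU = (2C + 2 + N − H − X)/2 = (2·19 + 2 + 1 − 22 − 3)/2 = 16/2 = 8.
(Structurally: 2 ring(s) + 6 π bond(s) = 8.)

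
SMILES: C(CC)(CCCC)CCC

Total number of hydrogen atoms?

Hydrogens are implicit in SMILES; fill each atom to its normal valence:
  6 × C: 2 H each → 12
  3 × C: 3 H each → 9
  1 × C: 1 H
  Total hydrogens = 22.

22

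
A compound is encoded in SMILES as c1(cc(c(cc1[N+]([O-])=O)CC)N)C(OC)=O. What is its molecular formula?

Heavy atoms from the SMILES: 10 C, 2 N, 4 O.
Implicit hydrogens by atom environment:
  4 × C (aromatic): no H
  3 × O: no H
  2 × C: 3 H each → 6
  2 × C (aromatic): 1 H each → 2
  1 × C: 2 H
  1 × C: no H
  1 × N: 2 H
  1 × N (charge +1): no H
  1 × O (charge -1): no H
  Total hydrogens = 12.
Molecular formula: C10H12N2O4

C10H12N2O4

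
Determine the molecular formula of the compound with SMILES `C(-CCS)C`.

Heavy atoms from the SMILES: 4 C, 1 S.
Implicit hydrogens by atom environment:
  3 × C: 2 H each → 6
  1 × C: 3 H
  1 × S: 1 H
  Total hydrogens = 10.
Molecular formula: C4H10S

C4H10S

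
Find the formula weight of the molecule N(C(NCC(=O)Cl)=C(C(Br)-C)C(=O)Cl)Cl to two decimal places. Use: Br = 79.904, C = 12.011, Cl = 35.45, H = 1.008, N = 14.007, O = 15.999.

Molecular formula: C7H8BrCl3N2O2.
M = 1×79.904 + 7×12.011 + 3×35.45 + 8×1.008 + 2×14.007 + 2×15.999 = 338.41 g/mol.

338.41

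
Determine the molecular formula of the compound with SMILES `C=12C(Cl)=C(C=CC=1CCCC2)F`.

Heavy atoms from the SMILES: 10 C, 1 Cl, 1 F.
Implicit hydrogens by atom environment:
  4 × C: 2 H each → 8
  4 × C (aromatic): no H
  2 × C (aromatic): 1 H each → 2
  1 × Cl: no H
  1 × F: no H
  Total hydrogens = 10.
Molecular formula: C10H10ClF

C10H10ClF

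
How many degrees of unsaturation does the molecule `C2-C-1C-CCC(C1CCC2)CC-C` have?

2

Molecular formula from the SMILES: C13H24.
DoU = (2C + 2 + N − H − X)/2 = (2·13 + 2 + 0 − 24 − 0)/2 = 4/2 = 2.
(Structurally: 2 ring(s) + 0 π bond(s) = 2.)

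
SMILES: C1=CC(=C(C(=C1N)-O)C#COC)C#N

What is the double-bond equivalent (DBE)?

8

Molecular formula from the SMILES: C10H8N2O2.
DoU = (2C + 2 + N − H − X)/2 = (2·10 + 2 + 2 − 8 − 0)/2 = 16/2 = 8.
(Structurally: 1 ring(s) + 7 π bond(s) = 8.)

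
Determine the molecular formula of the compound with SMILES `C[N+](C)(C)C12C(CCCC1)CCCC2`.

C13H26N+

Heavy atoms from the SMILES: 13 C, 1 N.
Implicit hydrogens by atom environment:
  8 × C: 2 H each → 16
  3 × C: 3 H each → 9
  1 × C: 1 H
  1 × C: no H
  1 × N (charge +1): no H
  Total hydrogens = 26.
Net charge +1.
Molecular formula: C13H26N+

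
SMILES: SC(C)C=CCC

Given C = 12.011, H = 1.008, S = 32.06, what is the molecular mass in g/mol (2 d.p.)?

116.22

Molecular formula: C6H12S.
M = 6×12.011 + 12×1.008 + 1×32.06 = 116.22 g/mol.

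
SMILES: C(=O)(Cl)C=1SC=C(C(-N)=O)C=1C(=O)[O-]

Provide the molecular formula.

Heavy atoms from the SMILES: 7 C, 1 Cl, 1 N, 4 O, 1 S.
Implicit hydrogens by atom environment:
  3 × C (aromatic): no H
  3 × C: no H
  3 × O: no H
  1 × C (aromatic): 1 H
  1 × Cl: no H
  1 × N: 2 H
  1 × O (charge -1): no H
  1 × S (aromatic): no H
  Total hydrogens = 3.
Net charge -1.
Molecular formula: C7H3ClNO4S-

C7H3ClNO4S-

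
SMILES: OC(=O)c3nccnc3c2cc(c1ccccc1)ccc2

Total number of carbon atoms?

17

The symbol for carbon appears 17 times in the SMILES. Lowercase c denotes aromatic carbon and counts toward C.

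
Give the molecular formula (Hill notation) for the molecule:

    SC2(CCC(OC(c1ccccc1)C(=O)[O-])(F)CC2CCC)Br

C17H21BrFO3S-

Heavy atoms from the SMILES: 1 Br, 17 C, 1 F, 3 O, 1 S.
Implicit hydrogens by atom environment:
  5 × C: 2 H each → 10
  5 × C (aromatic): 1 H each → 5
  3 × C: no H
  2 × C: 1 H each → 2
  2 × O: no H
  1 × Br: no H
  1 × C: 3 H
  1 × C (aromatic): no H
  1 × F: no H
  1 × O (charge -1): no H
  1 × S: 1 H
  Total hydrogens = 21.
Net charge -1.
Molecular formula: C17H21BrFO3S-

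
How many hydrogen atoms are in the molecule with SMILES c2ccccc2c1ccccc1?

10

Hydrogens are implicit in SMILES; fill each atom to its normal valence:
  10 × C (aromatic): 1 H each → 10
  2 × C (aromatic): no H
  Total hydrogens = 10.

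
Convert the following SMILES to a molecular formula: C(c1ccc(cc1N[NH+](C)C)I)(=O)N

C9H13IN3O+

Heavy atoms from the SMILES: 9 C, 1 I, 3 N, 1 O.
Implicit hydrogens by atom environment:
  3 × C (aromatic): 1 H each → 3
  3 × C (aromatic): no H
  2 × C: 3 H each → 6
  1 × C: no H
  1 × I: no H
  1 × N: 2 H
  1 × N: 1 H
  1 × N (charge +1): 1 H
  1 × O: no H
  Total hydrogens = 13.
Net charge +1.
Molecular formula: C9H13IN3O+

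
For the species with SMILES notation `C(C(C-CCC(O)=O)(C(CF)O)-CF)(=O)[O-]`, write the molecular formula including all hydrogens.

Heavy atoms from the SMILES: 9 C, 2 F, 5 O.
Implicit hydrogens by atom environment:
  5 × C: 2 H each → 10
  3 × C: no H
  2 × F: no H
  2 × O: 1 H each → 2
  2 × O: no H
  1 × C: 1 H
  1 × O (charge -1): no H
  Total hydrogens = 13.
Net charge -1.
Molecular formula: C9H13F2O5-

C9H13F2O5-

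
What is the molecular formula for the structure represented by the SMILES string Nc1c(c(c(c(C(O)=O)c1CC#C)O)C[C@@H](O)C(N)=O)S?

Heavy atoms from the SMILES: 13 C, 2 N, 5 O, 1 S.
Implicit hydrogens by atom environment:
  6 × C (aromatic): no H
  3 × C: no H
  3 × O: 1 H each → 3
  2 × C: 2 H each → 4
  2 × C: 1 H each → 2
  2 × N: 2 H each → 4
  2 × O: no H
  1 × S: 1 H
  Total hydrogens = 14.
Molecular formula: C13H14N2O5S

C13H14N2O5S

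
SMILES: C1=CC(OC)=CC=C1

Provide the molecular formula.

Heavy atoms from the SMILES: 7 C, 1 O.
Implicit hydrogens by atom environment:
  5 × C (aromatic): 1 H each → 5
  1 × C: 3 H
  1 × C (aromatic): no H
  1 × O: no H
  Total hydrogens = 8.
Molecular formula: C7H8O

C7H8O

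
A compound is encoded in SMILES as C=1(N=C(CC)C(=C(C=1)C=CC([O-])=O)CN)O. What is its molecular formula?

Heavy atoms from the SMILES: 11 C, 2 N, 3 O.
Implicit hydrogens by atom environment:
  4 × C (aromatic): no H
  2 × C: 2 H each → 4
  2 × C: 1 H each → 2
  1 × C: 3 H
  1 × C (aromatic): 1 H
  1 × C: no H
  1 × N: 2 H
  1 × N (aromatic): no H
  1 × O: 1 H
  1 × O: no H
  1 × O (charge -1): no H
  Total hydrogens = 13.
Net charge -1.
Molecular formula: C11H13N2O3-

C11H13N2O3-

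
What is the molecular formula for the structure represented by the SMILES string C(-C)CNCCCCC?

Heavy atoms from the SMILES: 8 C, 1 N.
Implicit hydrogens by atom environment:
  6 × C: 2 H each → 12
  2 × C: 3 H each → 6
  1 × N: 1 H
  Total hydrogens = 19.
Molecular formula: C8H19N

C8H19N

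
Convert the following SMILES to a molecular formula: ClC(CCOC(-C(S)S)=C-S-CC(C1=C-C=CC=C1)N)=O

Heavy atoms from the SMILES: 14 C, 1 Cl, 1 N, 2 O, 3 S.
Implicit hydrogens by atom environment:
  5 × C (aromatic): 1 H each → 5
  3 × C: 2 H each → 6
  3 × C: 1 H each → 3
  2 × C: no H
  2 × O: no H
  2 × S: 1 H each → 2
  1 × C (aromatic): no H
  1 × Cl: no H
  1 × N: 2 H
  1 × S: no H
  Total hydrogens = 18.
Molecular formula: C14H18ClNO2S3

C14H18ClNO2S3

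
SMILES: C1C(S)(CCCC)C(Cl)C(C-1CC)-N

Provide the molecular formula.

Heavy atoms from the SMILES: 11 C, 1 Cl, 1 N, 1 S.
Implicit hydrogens by atom environment:
  5 × C: 2 H each → 10
  3 × C: 1 H each → 3
  2 × C: 3 H each → 6
  1 × C: no H
  1 × Cl: no H
  1 × N: 2 H
  1 × S: 1 H
  Total hydrogens = 22.
Molecular formula: C11H22ClNS

C11H22ClNS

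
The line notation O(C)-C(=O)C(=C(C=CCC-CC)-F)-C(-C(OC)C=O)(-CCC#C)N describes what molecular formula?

Heavy atoms from the SMILES: 18 C, 1 F, 1 N, 4 O.
Implicit hydrogens by atom environment:
  5 × C: 2 H each → 10
  5 × C: 1 H each → 5
  5 × C: no H
  4 × O: no H
  3 × C: 3 H each → 9
  1 × F: no H
  1 × N: 2 H
  Total hydrogens = 26.
Molecular formula: C18H26FNO4

C18H26FNO4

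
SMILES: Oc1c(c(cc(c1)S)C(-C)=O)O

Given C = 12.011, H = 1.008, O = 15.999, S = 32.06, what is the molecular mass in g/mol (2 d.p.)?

184.21

Molecular formula: C8H8O3S.
M = 8×12.011 + 8×1.008 + 3×15.999 + 1×32.06 = 184.21 g/mol.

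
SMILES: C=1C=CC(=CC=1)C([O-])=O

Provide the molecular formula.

Heavy atoms from the SMILES: 7 C, 2 O.
Implicit hydrogens by atom environment:
  5 × C (aromatic): 1 H each → 5
  1 × C (aromatic): no H
  1 × C: no H
  1 × O: no H
  1 × O (charge -1): no H
  Total hydrogens = 5.
Net charge -1.
Molecular formula: C7H5O2-

C7H5O2-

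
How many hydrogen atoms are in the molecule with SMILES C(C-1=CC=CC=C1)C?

Hydrogens are implicit in SMILES; fill each atom to its normal valence:
  5 × C (aromatic): 1 H each → 5
  1 × C: 3 H
  1 × C: 2 H
  1 × C (aromatic): no H
  Total hydrogens = 10.

10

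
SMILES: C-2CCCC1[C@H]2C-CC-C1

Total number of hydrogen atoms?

Hydrogens are implicit in SMILES; fill each atom to its normal valence:
  8 × C: 2 H each → 16
  2 × C: 1 H each → 2
  Total hydrogens = 18.

18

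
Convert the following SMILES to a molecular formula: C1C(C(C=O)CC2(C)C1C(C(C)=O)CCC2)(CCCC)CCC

C21H36O2

Heavy atoms from the SMILES: 21 C, 2 O.
Implicit hydrogens by atom environment:
  10 × C: 2 H each → 20
  4 × C: 3 H each → 12
  4 × C: 1 H each → 4
  3 × C: no H
  2 × O: no H
  Total hydrogens = 36.
Molecular formula: C21H36O2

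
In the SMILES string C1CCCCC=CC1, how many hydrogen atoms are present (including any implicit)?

Hydrogens are implicit in SMILES; fill each atom to its normal valence:
  6 × C: 2 H each → 12
  2 × C: 1 H each → 2
  Total hydrogens = 14.

14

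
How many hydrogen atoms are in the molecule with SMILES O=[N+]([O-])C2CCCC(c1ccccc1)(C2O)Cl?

14

Hydrogens are implicit in SMILES; fill each atom to its normal valence:
  5 × C (aromatic): 1 H each → 5
  3 × C: 2 H each → 6
  2 × C: 1 H each → 2
  1 × C: no H
  1 × C (aromatic): no H
  1 × Cl: no H
  1 × N (charge +1): no H
  1 × O: 1 H
  1 × O: no H
  1 × O (charge -1): no H
  Total hydrogens = 14.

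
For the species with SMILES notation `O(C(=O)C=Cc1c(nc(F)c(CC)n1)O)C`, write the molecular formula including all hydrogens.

Heavy atoms from the SMILES: 10 C, 1 F, 2 N, 3 O.
Implicit hydrogens by atom environment:
  4 × C (aromatic): no H
  2 × C: 3 H each → 6
  2 × C: 1 H each → 2
  2 × N (aromatic): no H
  2 × O: no H
  1 × C: 2 H
  1 × C: no H
  1 × F: no H
  1 × O: 1 H
  Total hydrogens = 11.
Molecular formula: C10H11FN2O3

C10H11FN2O3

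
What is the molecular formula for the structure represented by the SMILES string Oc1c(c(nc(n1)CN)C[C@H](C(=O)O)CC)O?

Heavy atoms from the SMILES: 10 C, 3 N, 4 O.
Implicit hydrogens by atom environment:
  4 × C (aromatic): no H
  3 × C: 2 H each → 6
  3 × O: 1 H each → 3
  2 × N (aromatic): no H
  1 × C: 3 H
  1 × C: 1 H
  1 × C: no H
  1 × N: 2 H
  1 × O: no H
  Total hydrogens = 15.
Molecular formula: C10H15N3O4

C10H15N3O4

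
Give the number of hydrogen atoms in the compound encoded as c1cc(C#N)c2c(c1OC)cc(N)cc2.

Hydrogens are implicit in SMILES; fill each atom to its normal valence:
  5 × C (aromatic): 1 H each → 5
  5 × C (aromatic): no H
  1 × C: 3 H
  1 × C: no H
  1 × N: 2 H
  1 × N: no H
  1 × O: no H
  Total hydrogens = 10.

10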